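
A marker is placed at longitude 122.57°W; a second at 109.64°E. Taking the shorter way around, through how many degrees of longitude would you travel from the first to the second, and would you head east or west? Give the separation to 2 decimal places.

Raw difference: 109.64 − -122.57 = 232.21°.
Normalise into (−180°, 180°]: 232.21° − 360° = -127.79°.
Negative ⇒ the second point lies to the west; separation 127.79°.

127.79° west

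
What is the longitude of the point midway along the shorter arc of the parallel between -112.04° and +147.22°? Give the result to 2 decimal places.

-162.41°

Signed shortest Δλ from -112.04° to +147.22° is -100.74°.
Midpoint longitude = -112.04° + (-100.74°)/2 = -112.04° − 50.37° = -162.41°.
(The naïve average (-112.04 + +147.22)/2 = 17.59° is on the wrong side of the globe.)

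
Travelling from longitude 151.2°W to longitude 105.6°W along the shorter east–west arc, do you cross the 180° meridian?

No

Signed shortest Δλ = ((-105.6 − -151.2 + 180) mod 360) − 180 = 45.6°.
Going east by 45.6° from -151.2° reaches -105.6° without touching 180°.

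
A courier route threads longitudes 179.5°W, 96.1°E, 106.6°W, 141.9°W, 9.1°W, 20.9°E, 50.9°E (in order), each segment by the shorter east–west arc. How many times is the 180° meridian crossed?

2

Leg 1: -179.5° → +96.1°, shortest Δλ = -84.4° (west) — crosses 180°.
Leg 2: +96.1° → -106.6°, shortest Δλ = 157.3° (east) — crosses 180°.
Leg 3: -106.6° → -141.9°, shortest Δλ = -35.3° (west) — does not cross 180°.
Leg 4: -141.9° → -9.1°, shortest Δλ = 132.8° (east) — does not cross 180°.
Leg 5: -9.1° → +20.9°, shortest Δλ = 30.0° (east) — does not cross 180°.
Leg 6: +20.9° → +50.9°, shortest Δλ = 30.0° (east) — does not cross 180°.
Total crossings: 2.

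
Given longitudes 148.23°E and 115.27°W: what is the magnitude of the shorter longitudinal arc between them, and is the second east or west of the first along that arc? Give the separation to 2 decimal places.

96.50° east

Raw difference: -115.27 − 148.23 = -263.5°.
Normalise into (−180°, 180°]: -263.5° + 360° = 96.5°.
Positive ⇒ the second point lies to the east; separation 96.50°.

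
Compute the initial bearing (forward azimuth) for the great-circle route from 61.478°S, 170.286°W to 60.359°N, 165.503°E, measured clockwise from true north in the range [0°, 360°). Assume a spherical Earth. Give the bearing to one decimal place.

Δλ = 165.503 − -170.286 = 335.789°; wrapped into (−180°, 180°]: -24.211°.
θ = atan2( sin Δλ · cos φ₂ , cos φ₁ · sin φ₂ − sin φ₁ · cos φ₂ · cos Δλ )
  = atan2(-0.20282, 0.81133) = -14.035° → normalised to [0°, 360°): 345.965°.

346.0°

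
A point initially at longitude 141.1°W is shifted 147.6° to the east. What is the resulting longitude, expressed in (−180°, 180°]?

Start at -141.1°; shift +147.6° → +6.5°.
+6.5° already lies in (−180°, 180°].

6.5°E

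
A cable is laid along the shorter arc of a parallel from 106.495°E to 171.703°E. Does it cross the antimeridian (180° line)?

No

Signed shortest Δλ = ((171.703 − 106.495 + 180) mod 360) − 180 = 65.208°.
Going east by 65.208° from +106.495° reaches +171.703° without touching 180°.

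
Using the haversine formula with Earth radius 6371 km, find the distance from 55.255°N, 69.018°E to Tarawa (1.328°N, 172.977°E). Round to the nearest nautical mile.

5812 nmi

Δλ = 172.977 − 69.018 = 103.959°.
Δφ = 1.328 − 55.255 = -53.927°.
a = sin²(Δφ/2) + cos φ₁ · cos φ₂ · sin²(Δλ/2) = 0.559201.
c = 2·atan2(√a, √(1−a)) = 1.68948 rad → d = 6371·c ≈ 10763.65 km ≈ 5811.91 nmi.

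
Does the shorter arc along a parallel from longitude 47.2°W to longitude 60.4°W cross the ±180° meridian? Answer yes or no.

Signed shortest Δλ = ((-60.4 − -47.2 + 180) mod 360) − 180 = -13.2°.
Going west by 13.2° from -47.2° reaches -60.4° without touching 180°.

No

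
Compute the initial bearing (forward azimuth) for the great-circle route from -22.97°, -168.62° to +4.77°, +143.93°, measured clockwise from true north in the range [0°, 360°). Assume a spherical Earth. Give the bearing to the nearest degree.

295°

Δλ = 143.93 − -168.62 = 312.55°; wrapped into (−180°, 180°]: -47.45°.
θ = atan2( sin Δλ · cos φ₂ , cos φ₁ · sin φ₂ − sin φ₁ · cos φ₂ · cos Δλ )
  = atan2(-0.73414, 0.33955) = -65.179° → normalised to [0°, 360°): 294.821°.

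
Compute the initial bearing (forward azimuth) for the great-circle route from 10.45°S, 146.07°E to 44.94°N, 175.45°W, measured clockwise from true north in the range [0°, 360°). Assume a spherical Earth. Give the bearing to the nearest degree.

29°

Δλ = -175.45 − 146.07 = -321.52°; wrapped into (−180°, 180°]: 38.48°.
θ = atan2( sin Δλ · cos φ₂ , cos φ₁ · sin φ₂ − sin φ₁ · cos φ₂ · cos Δλ )
  = atan2(0.44045, 0.79515) = 28.983° → normalised to [0°, 360°): 28.983°.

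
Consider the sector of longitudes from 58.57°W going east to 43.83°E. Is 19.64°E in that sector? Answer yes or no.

Yes

Band width going east from -58.57° to +43.83°: ((43.83 − -58.57) mod 360) = 102.40°.
Offset of +19.64° east of the west edge: ((19.64 − -58.57) mod 360) = 78.21°.
78.21° ≤ 102.40° ⇒ inside.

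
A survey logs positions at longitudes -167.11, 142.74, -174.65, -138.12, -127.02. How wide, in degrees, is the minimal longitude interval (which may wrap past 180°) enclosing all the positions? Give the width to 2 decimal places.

90.24°

Sort the longitudes: -174.65°, -167.11°, -138.12°, -127.02°, +142.74°.
Eastward gaps between consecutive values (wrapping around): 7.54°, 28.99°, 11.10°, 269.76°, 42.61°.
Largest gap = 269.76° ⇒ minimal covering band is its complement: 360° − 269.76° = 90.24°.
Band runs from +142.74° eastward to -127.02°, crossing the antimeridian.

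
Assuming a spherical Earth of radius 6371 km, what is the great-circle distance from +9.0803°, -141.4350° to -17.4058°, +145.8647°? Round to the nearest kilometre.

Δλ = 145.8647 − -141.4350 = 287.2997°; wrapped into (−180°, 180°]: -72.7003°.
Δφ = -17.4058 − 9.0803 = -26.4861°.
a = sin²(Δφ/2) + cos φ₁ · cos φ₂ · sin²(Δλ/2) = 0.383506.
c = 2·atan2(√a, √(1−a)) = 1.33565 rad → d = 6371·c ≈ 8509.41 km.

8509 km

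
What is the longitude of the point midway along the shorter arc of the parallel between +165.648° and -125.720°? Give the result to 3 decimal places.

-160.036°

Signed shortest Δλ from +165.648° to -125.720° is +68.632°.
Midpoint longitude = +165.648° + (+68.632°)/2 = +165.648° + 34.316° = +199.964°.
Normalise into (−180°, 180°]: -160.036°.
(The naïve average (+165.648 + -125.720)/2 = 19.964° is on the wrong side of the globe.)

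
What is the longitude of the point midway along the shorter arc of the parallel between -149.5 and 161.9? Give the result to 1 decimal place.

Signed shortest Δλ from -149.5° to +161.9° is -48.6°.
Midpoint longitude = -149.5° + (-48.6°)/2 = -149.5° − 24.3° = -173.8°.
(The naïve average (-149.5 + +161.9)/2 = 6.2° is on the wrong side of the globe.)

-173.8°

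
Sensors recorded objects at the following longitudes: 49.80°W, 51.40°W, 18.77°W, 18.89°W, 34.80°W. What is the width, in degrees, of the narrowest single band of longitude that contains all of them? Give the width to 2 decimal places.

Sort the longitudes: -51.40°, -49.80°, -34.80°, -18.89°, -18.77°.
Eastward gaps between consecutive values (wrapping around): 1.60°, 15.00°, 15.91°, 0.12°, 327.37°.
Largest gap = 327.37° ⇒ minimal covering band is its complement: 360° − 327.37° = 32.63°.
Band runs from -51.40° eastward to -18.77°.

32.63°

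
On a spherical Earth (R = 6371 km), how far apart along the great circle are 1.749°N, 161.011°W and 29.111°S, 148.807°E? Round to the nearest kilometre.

6340 km

Δλ = 148.807 − -161.011 = 309.818°; wrapped into (−180°, 180°]: -50.182°.
Δφ = -29.111 − 1.749 = -30.860°.
a = sin²(Δφ/2) + cos φ₁ · cos φ₂ · sin²(Δλ/2) = 0.227824.
c = 2·atan2(√a, √(1−a)) = 0.99518 rad → d = 6371·c ≈ 6340.29 km.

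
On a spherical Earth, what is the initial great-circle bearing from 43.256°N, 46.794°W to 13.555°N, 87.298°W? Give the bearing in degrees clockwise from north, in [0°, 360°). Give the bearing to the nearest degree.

Δλ = -87.298 − -46.794 = -40.504°.
θ = atan2( sin Δλ · cos φ₂ , cos φ₁ · sin φ₂ − sin φ₁ · cos φ₂ · cos Δλ )
  = atan2(-0.63141, -0.33583) = -118.008° → normalised to [0°, 360°): 241.992°.

242°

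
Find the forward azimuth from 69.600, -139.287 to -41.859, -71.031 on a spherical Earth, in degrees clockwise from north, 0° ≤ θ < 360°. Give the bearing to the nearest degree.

125°

Δλ = -71.031 − -139.287 = 68.256°.
θ = atan2( sin Δλ · cos φ₂ , cos φ₁ · sin φ₂ − sin φ₁ · cos φ₂ · cos Δλ )
  = atan2(0.69180, -0.49121) = 125.377° → normalised to [0°, 360°): 125.377°.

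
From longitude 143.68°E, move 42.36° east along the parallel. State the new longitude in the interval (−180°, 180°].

Start at +143.68°; shift +42.36° → +186.04°.
+186.04° lies outside (−180°, 180°]; subtract 360° → -173.96°.

173.96°W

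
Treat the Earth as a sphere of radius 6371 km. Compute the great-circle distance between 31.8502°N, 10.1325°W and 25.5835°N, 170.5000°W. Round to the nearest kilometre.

13297 km

Δλ = -170.5000 − -10.1325 = -160.3675°.
Δφ = 25.5835 − 31.8502 = -6.2667°.
a = sin²(Δφ/2) + cos φ₁ · cos φ₂ · sin²(Δλ/2) = 0.746868.
c = 2·atan2(√a, √(1−a)) = 2.08718 rad → d = 6371·c ≈ 13297.41 km.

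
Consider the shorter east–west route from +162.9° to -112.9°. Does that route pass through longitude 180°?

Naïve |-112.9 − 162.9| = 275.8° > 180°, so the shorter arc goes the other way round — across 180°.
Signed shortest Δλ = ((-112.9 − 162.9 + 180) mod 360) − 180 = 84.2°.
Going east by 84.2° from +162.9° passes through 180° before reaching -112.9°.

Yes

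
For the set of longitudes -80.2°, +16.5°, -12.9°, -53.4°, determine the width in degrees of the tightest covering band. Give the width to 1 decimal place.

96.7°

Sort the longitudes: -80.2°, -53.4°, -12.9°, +16.5°.
Eastward gaps between consecutive values (wrapping around): 26.8°, 40.5°, 29.4°, 263.3°.
Largest gap = 263.3° ⇒ minimal covering band is its complement: 360° − 263.3° = 96.7°.
Band runs from -80.2° eastward to +16.5°.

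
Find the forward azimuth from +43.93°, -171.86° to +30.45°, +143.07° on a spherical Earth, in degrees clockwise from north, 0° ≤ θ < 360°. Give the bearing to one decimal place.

Δλ = 143.07 − -171.86 = 314.93°; wrapped into (−180°, 180°]: -45.07°.
θ = atan2( sin Δλ · cos φ₂ , cos φ₁ · sin φ₂ − sin φ₁ · cos φ₂ · cos Δλ )
  = atan2(-0.61032, -0.05741) = -95.374° → normalised to [0°, 360°): 264.626°.

264.6°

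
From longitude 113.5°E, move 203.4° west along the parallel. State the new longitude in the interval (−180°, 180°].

89.9°W

Start at +113.5°; shift −203.4° → -89.9°.
-89.9° already lies in (−180°, 180°].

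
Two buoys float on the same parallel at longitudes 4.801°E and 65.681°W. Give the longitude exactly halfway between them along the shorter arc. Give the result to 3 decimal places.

30.440°W

Signed shortest Δλ from +4.801° to -65.681° is -70.482°.
Midpoint longitude = +4.801° + (-70.482°)/2 = +4.801° − 35.241° = -30.440°.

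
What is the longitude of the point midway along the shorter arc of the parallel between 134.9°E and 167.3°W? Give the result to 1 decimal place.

163.8°E

Signed shortest Δλ from +134.9° to -167.3° is +57.8°.
Midpoint longitude = +134.9° + (+57.8°)/2 = +134.9° + 28.9° = +163.8°.
(The naïve average (+134.9 + -167.3)/2 = -16.2° is on the wrong side of the globe.)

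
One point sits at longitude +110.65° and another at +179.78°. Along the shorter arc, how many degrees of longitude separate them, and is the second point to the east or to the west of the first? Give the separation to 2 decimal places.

Raw difference: 179.78 − 110.65 = 69.13°.
Normalise into (−180°, 180°]: 69.13° stays 69.13°.
Positive ⇒ the second point lies to the east; separation 69.13°.

69.13° east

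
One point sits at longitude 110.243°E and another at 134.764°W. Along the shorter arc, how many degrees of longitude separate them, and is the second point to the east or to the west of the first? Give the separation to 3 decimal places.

114.993° east

Raw difference: -134.764 − 110.243 = -245.007°.
Normalise into (−180°, 180°]: -245.007° + 360° = 114.993°.
Positive ⇒ the second point lies to the east; separation 114.993°.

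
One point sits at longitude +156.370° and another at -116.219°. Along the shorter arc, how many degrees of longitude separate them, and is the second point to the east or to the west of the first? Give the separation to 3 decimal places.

87.411° east

Raw difference: -116.219 − 156.370 = -272.589°.
Normalise into (−180°, 180°]: -272.589° + 360° = 87.411°.
Positive ⇒ the second point lies to the east; separation 87.411°.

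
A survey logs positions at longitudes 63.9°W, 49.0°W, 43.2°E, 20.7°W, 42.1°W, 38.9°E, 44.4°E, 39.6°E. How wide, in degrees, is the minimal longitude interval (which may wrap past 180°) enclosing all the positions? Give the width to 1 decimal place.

Sort the longitudes: -63.9°, -49.0°, -42.1°, -20.7°, +38.9°, +39.6°, +43.2°, +44.4°.
Eastward gaps between consecutive values (wrapping around): 14.9°, 6.9°, 21.4°, 59.6°, 0.7°, 3.6°, 1.2°, 251.7°.
Largest gap = 251.7° ⇒ minimal covering band is its complement: 360° − 251.7° = 108.3°.
Band runs from -63.9° eastward to +44.4°.

108.3°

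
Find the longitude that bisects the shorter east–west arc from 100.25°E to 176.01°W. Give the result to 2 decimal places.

142.12°E

Signed shortest Δλ from +100.25° to -176.01° is +83.74°.
Midpoint longitude = +100.25° + (+83.74°)/2 = +100.25° + 41.87° = +142.12°.
(The naïve average (+100.25 + -176.01)/2 = -37.88° is on the wrong side of the globe.)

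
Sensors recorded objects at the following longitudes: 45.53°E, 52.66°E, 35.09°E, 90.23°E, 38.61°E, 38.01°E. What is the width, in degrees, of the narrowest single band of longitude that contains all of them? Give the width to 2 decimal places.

Sort the longitudes: +35.09°, +38.01°, +38.61°, +45.53°, +52.66°, +90.23°.
Eastward gaps between consecutive values (wrapping around): 2.92°, 0.60°, 6.92°, 7.13°, 37.57°, 304.86°.
Largest gap = 304.86° ⇒ minimal covering band is its complement: 360° − 304.86° = 55.14°.
Band runs from +35.09° eastward to +90.23°.

55.14°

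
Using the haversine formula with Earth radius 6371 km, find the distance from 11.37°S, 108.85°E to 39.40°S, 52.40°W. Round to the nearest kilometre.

Δλ = -52.40 − 108.85 = -161.25°.
Δφ = -39.40 − -11.37 = -28.03°.
a = sin²(Δφ/2) + cos φ₁ · cos φ₂ · sin²(Δλ/2) = 0.796115.
c = 2·atan2(√a, √(1−a)) = 2.20462 rad → d = 6371·c ≈ 14045.64 km.

14046 km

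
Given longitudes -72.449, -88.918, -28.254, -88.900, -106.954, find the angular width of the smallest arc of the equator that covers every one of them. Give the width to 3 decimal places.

78.700°

Sort the longitudes: -106.954°, -88.918°, -88.900°, -72.449°, -28.254°.
Eastward gaps between consecutive values (wrapping around): 18.036°, 0.018°, 16.451°, 44.195°, 281.300°.
Largest gap = 281.300° ⇒ minimal covering band is its complement: 360° − 281.300° = 78.700°.
Band runs from -106.954° eastward to -28.254°.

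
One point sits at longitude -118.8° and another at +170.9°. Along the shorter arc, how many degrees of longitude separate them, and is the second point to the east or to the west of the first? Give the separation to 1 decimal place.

70.3° west

Raw difference: 170.9 − -118.8 = 289.7°.
Normalise into (−180°, 180°]: 289.7° − 360° = -70.3°.
Negative ⇒ the second point lies to the west; separation 70.3°.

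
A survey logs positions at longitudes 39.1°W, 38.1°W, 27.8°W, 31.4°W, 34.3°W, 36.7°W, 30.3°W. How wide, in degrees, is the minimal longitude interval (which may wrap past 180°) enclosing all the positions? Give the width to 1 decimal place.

11.3°

Sort the longitudes: -39.1°, -38.1°, -36.7°, -34.3°, -31.4°, -30.3°, -27.8°.
Eastward gaps between consecutive values (wrapping around): 1.0°, 1.4°, 2.4°, 2.9°, 1.1°, 2.5°, 348.7°.
Largest gap = 348.7° ⇒ minimal covering band is its complement: 360° − 348.7° = 11.3°.
Band runs from -39.1° eastward to -27.8°.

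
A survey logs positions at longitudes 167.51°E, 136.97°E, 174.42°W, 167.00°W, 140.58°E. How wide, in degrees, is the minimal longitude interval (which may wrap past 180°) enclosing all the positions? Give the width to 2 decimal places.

56.03°

Sort the longitudes: -174.42°, -167.00°, +136.97°, +140.58°, +167.51°.
Eastward gaps between consecutive values (wrapping around): 7.42°, 303.97°, 3.61°, 26.93°, 18.07°.
Largest gap = 303.97° ⇒ minimal covering band is its complement: 360° − 303.97° = 56.03°.
Band runs from +136.97° eastward to -167.00°, crossing the antimeridian.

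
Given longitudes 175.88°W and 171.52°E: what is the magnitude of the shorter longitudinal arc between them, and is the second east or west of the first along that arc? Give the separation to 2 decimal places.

Raw difference: 171.52 − -175.88 = 347.4°.
Normalise into (−180°, 180°]: 347.4° − 360° = -12.6°.
Negative ⇒ the second point lies to the west; separation 12.60°.

12.60° west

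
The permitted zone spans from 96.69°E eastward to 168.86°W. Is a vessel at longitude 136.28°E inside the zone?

Band width going east from +96.69° to -168.86°: ((-168.86 − 96.69) mod 360) = 94.45°.
Offset of +136.28° east of the west edge: ((136.28 − 96.69) mod 360) = 39.59°.
39.59° ≤ 94.45° ⇒ inside.

Yes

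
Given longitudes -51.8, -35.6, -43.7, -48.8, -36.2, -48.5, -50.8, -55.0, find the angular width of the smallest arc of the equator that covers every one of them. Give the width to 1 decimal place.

Sort the longitudes: -55.0°, -51.8°, -50.8°, -48.8°, -48.5°, -43.7°, -36.2°, -35.6°.
Eastward gaps between consecutive values (wrapping around): 3.2°, 1.0°, 2.0°, 0.3°, 4.8°, 7.5°, 0.6°, 340.6°.
Largest gap = 340.6° ⇒ minimal covering band is its complement: 360° − 340.6° = 19.4°.
Band runs from -55.0° eastward to -35.6°.

19.4°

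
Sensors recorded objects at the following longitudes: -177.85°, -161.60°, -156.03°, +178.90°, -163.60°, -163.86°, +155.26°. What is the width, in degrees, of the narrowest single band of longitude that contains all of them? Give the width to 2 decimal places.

48.71°

Sort the longitudes: -177.85°, -163.86°, -163.60°, -161.60°, -156.03°, +155.26°, +178.90°.
Eastward gaps between consecutive values (wrapping around): 13.99°, 0.26°, 2.00°, 5.57°, 311.29°, 23.64°, 3.25°.
Largest gap = 311.29° ⇒ minimal covering band is its complement: 360° − 311.29° = 48.71°.
Band runs from +155.26° eastward to -156.03°, crossing the antimeridian.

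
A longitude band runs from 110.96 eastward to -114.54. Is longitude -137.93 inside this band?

Yes

Band width going east from +110.96° to -114.54°: ((-114.54 − 110.96) mod 360) = 134.50°.
Offset of -137.93° east of the west edge: ((-137.93 − 110.96) mod 360) = 111.11°.
111.11° ≤ 134.50° ⇒ inside.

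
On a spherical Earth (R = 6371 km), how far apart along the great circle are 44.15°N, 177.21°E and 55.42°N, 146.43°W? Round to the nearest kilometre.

2852 km

Δλ = -146.43 − 177.21 = -323.64°; wrapped into (−180°, 180°]: 36.36°.
Δφ = 55.42 − 44.15 = 11.27°.
a = sin²(Δφ/2) + cos φ₁ · cos φ₂ · sin²(Δλ/2) = 0.049284.
c = 2·atan2(√a, √(1−a)) = 0.44773 rad → d = 6371·c ≈ 2852.49 km.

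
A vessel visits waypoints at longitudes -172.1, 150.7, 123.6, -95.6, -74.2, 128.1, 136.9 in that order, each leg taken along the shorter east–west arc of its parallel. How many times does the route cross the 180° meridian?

Leg 1: -172.1° → +150.7°, shortest Δλ = -37.2° (west) — crosses 180°.
Leg 2: +150.7° → +123.6°, shortest Δλ = -27.1° (west) — does not cross 180°.
Leg 3: +123.6° → -95.6°, shortest Δλ = 140.8° (east) — crosses 180°.
Leg 4: -95.6° → -74.2°, shortest Δλ = 21.4° (east) — does not cross 180°.
Leg 5: -74.2° → +128.1°, shortest Δλ = -157.7° (west) — crosses 180°.
Leg 6: +128.1° → +136.9°, shortest Δλ = 8.8° (east) — does not cross 180°.
Total crossings: 3.

3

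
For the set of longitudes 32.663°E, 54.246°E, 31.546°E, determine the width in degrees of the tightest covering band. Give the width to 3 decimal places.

22.700°

Sort the longitudes: +31.546°, +32.663°, +54.246°.
Eastward gaps between consecutive values (wrapping around): 1.117°, 21.583°, 337.300°.
Largest gap = 337.300° ⇒ minimal covering band is its complement: 360° − 337.300° = 22.700°.
Band runs from +31.546° eastward to +54.246°.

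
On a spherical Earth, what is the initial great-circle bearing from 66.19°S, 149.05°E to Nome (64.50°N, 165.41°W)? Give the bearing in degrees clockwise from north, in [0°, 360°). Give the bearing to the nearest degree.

Δλ = -165.41 − 149.05 = -314.46°; wrapped into (−180°, 180°]: 45.54°.
θ = atan2( sin Δλ · cos φ₂ , cos φ₁ · sin φ₂ − sin φ₁ · cos φ₂ · cos Δλ )
  = atan2(0.30727, 0.64025) = 25.638° → normalised to [0°, 360°): 25.638°.

26°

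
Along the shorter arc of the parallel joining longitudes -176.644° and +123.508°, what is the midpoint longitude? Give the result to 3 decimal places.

+153.432°

Signed shortest Δλ from -176.644° to +123.508° is -59.848°.
Midpoint longitude = -176.644° + (-59.848°)/2 = -176.644° − 29.924° = -206.568°.
Normalise into (−180°, 180°]: +153.432°.
(The naïve average (-176.644 + +123.508)/2 = -26.568° is on the wrong side of the globe.)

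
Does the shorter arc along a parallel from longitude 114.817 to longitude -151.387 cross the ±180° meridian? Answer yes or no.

Yes

Naïve |-151.387 − 114.817| = 266.204° > 180°, so the shorter arc goes the other way round — across 180°.
Signed shortest Δλ = ((-151.387 − 114.817 + 180) mod 360) − 180 = 93.796°.
Going east by 93.796° from +114.817° passes through 180° before reaching -151.387°.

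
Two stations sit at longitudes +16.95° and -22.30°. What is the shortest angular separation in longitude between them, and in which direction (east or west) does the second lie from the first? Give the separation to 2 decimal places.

39.25° west

Raw difference: -22.30 − 16.95 = -39.25°.
Normalise into (−180°, 180°]: -39.25° stays -39.25°.
Negative ⇒ the second point lies to the west; separation 39.25°.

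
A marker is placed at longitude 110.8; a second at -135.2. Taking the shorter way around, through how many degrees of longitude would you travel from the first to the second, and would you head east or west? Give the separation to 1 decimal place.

114.0° east

Raw difference: -135.2 − 110.8 = -246.0°.
Normalise into (−180°, 180°]: -246.0° + 360° = 114.0°.
Positive ⇒ the second point lies to the east; separation 114.0°.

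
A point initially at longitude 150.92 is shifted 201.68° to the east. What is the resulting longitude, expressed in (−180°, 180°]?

-7.40°

Start at +150.92°; shift +201.68° → +352.60°.
+352.60° lies outside (−180°, 180°]; subtract 360° → -7.40°.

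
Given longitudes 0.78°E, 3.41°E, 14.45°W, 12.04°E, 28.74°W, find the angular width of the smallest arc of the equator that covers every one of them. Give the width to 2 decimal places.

Sort the longitudes: -28.74°, -14.45°, +0.78°, +3.41°, +12.04°.
Eastward gaps between consecutive values (wrapping around): 14.29°, 15.23°, 2.63°, 8.63°, 319.22°.
Largest gap = 319.22° ⇒ minimal covering band is its complement: 360° − 319.22° = 40.78°.
Band runs from -28.74° eastward to +12.04°.

40.78°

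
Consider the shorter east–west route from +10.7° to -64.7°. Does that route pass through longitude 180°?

No

Signed shortest Δλ = ((-64.7 − 10.7 + 180) mod 360) − 180 = -75.4°.
Going west by 75.4° from +10.7° reaches -64.7° without touching 180°.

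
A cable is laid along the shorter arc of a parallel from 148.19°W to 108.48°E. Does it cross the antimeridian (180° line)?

Yes

Naïve |108.48 − -148.19| = 256.67° > 180°, so the shorter arc goes the other way round — across 180°.
Signed shortest Δλ = ((108.48 − -148.19 + 180) mod 360) − 180 = -103.33°.
Going west by 103.33° from -148.19° passes through 180° before reaching +108.48°.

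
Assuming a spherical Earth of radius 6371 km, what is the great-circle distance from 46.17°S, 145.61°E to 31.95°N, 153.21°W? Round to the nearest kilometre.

Δλ = -153.21 − 145.61 = -298.82°; wrapped into (−180°, 180°]: 61.18°.
Δφ = 31.95 − -46.17 = 78.12°.
a = sin²(Δφ/2) + cos φ₁ · cos φ₂ · sin²(Δλ/2) = 0.549242.
c = 2·atan2(√a, √(1−a)) = 1.66944 rad → d = 6371·c ≈ 10636.01 km.

10636 km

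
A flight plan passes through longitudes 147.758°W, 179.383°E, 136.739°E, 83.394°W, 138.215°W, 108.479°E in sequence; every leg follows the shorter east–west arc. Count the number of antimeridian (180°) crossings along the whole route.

Leg 1: -147.758° → +179.383°, shortest Δλ = -32.859° (west) — crosses 180°.
Leg 2: +179.383° → +136.739°, shortest Δλ = -42.644° (west) — does not cross 180°.
Leg 3: +136.739° → -83.394°, shortest Δλ = 139.867° (east) — crosses 180°.
Leg 4: -83.394° → -138.215°, shortest Δλ = -54.821° (west) — does not cross 180°.
Leg 5: -138.215° → +108.479°, shortest Δλ = -113.306° (west) — crosses 180°.
Total crossings: 3.

3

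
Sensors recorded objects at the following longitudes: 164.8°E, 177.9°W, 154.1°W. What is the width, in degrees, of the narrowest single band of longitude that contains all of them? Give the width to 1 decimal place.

41.1°

Sort the longitudes: -177.9°, -154.1°, +164.8°.
Eastward gaps between consecutive values (wrapping around): 23.8°, 318.9°, 17.3°.
Largest gap = 318.9° ⇒ minimal covering band is its complement: 360° − 318.9° = 41.1°.
Band runs from +164.8° eastward to -154.1°, crossing the antimeridian.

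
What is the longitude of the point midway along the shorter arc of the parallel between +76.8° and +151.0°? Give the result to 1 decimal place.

+113.9°

Signed shortest Δλ from +76.8° to +151.0° is +74.2°.
Midpoint longitude = +76.8° + (+74.2°)/2 = +76.8° + 37.1° = +113.9°.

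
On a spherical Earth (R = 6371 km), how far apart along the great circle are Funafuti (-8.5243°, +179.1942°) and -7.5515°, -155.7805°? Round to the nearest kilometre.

2757 km

Δλ = -155.7805 − 179.1942 = -334.9747°; wrapped into (−180°, 180°]: 25.0253°.
Δφ = -7.5515 − -8.5243 = 0.9728°.
a = sin²(Δφ/2) + cos φ₁ · cos φ₂ · sin²(Δλ/2) = 0.046090.
c = 2·atan2(√a, √(1−a)) = 0.43274 rad → d = 6371·c ≈ 2757.00 km.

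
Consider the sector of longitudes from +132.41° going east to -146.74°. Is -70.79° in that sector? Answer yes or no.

Band width going east from +132.41° to -146.74°: ((-146.74 − 132.41) mod 360) = 80.85°.
Offset of -70.79° east of the west edge: ((-70.79 − 132.41) mod 360) = 156.80°.
156.80° > 80.85° ⇒ outside.

No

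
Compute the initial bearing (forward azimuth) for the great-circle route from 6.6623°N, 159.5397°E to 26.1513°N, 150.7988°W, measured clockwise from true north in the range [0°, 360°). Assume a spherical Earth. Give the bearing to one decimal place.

Δλ = -150.7988 − 159.5397 = -310.3385°; wrapped into (−180°, 180°]: 49.6615°.
θ = atan2( sin Δλ · cos φ₂ , cos φ₁ · sin φ₂ − sin φ₁ · cos φ₂ · cos Δλ )
  = atan2(0.68421, 0.37036) = 61.574° → normalised to [0°, 360°): 61.574°.

61.6°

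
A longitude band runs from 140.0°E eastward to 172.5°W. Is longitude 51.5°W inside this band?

No

Band width going east from +140.0° to -172.5°: ((-172.5 − 140.0) mod 360) = 47.5°.
Offset of -51.5° east of the west edge: ((-51.5 − 140.0) mod 360) = 168.5°.
168.5° > 47.5° ⇒ outside.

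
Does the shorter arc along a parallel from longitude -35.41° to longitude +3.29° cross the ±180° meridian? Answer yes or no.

No

Signed shortest Δλ = ((3.29 − -35.41 + 180) mod 360) − 180 = 38.7°.
Going east by 38.7° from -35.41° reaches +3.29° without touching 180°.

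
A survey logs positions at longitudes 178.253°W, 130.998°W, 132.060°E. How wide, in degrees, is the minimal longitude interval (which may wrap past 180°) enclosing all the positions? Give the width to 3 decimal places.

Sort the longitudes: -178.253°, -130.998°, +132.060°.
Eastward gaps between consecutive values (wrapping around): 47.255°, 263.058°, 49.687°.
Largest gap = 263.058° ⇒ minimal covering band is its complement: 360° − 263.058° = 96.942°.
Band runs from +132.060° eastward to -130.998°, crossing the antimeridian.

96.942°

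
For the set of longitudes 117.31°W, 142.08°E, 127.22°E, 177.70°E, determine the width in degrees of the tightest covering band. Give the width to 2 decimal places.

Sort the longitudes: -117.31°, +127.22°, +142.08°, +177.70°.
Eastward gaps between consecutive values (wrapping around): 244.53°, 14.86°, 35.62°, 64.99°.
Largest gap = 244.53° ⇒ minimal covering band is its complement: 360° − 244.53° = 115.47°.
Band runs from +127.22° eastward to -117.31°, crossing the antimeridian.

115.47°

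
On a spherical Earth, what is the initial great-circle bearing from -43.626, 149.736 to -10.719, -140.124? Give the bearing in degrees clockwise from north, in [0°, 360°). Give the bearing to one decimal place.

84.1°

Δλ = -140.124 − 149.736 = -289.860°; wrapped into (−180°, 180°]: 70.140°.
θ = atan2( sin Δλ · cos φ₂ , cos φ₁ · sin φ₂ − sin φ₁ · cos φ₂ · cos Δλ )
  = atan2(0.92411, 0.09567) = 84.089° → normalised to [0°, 360°): 84.089°.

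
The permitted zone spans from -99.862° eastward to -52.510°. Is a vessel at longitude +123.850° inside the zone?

Band width going east from -99.862° to -52.510°: ((-52.510 − -99.862) mod 360) = 47.352°.
Offset of +123.850° east of the west edge: ((123.850 − -99.862) mod 360) = 223.712°.
223.712° > 47.352° ⇒ outside.

No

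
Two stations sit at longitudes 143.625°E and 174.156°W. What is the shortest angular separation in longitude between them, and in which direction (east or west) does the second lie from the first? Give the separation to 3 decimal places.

42.219° east

Raw difference: -174.156 − 143.625 = -317.781°.
Normalise into (−180°, 180°]: -317.781° + 360° = 42.219°.
Positive ⇒ the second point lies to the east; separation 42.219°.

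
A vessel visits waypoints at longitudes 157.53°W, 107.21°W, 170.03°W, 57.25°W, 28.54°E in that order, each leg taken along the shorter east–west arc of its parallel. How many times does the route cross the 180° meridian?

Leg 1: -157.53° → -107.21°, shortest Δλ = 50.32° (east) — does not cross 180°.
Leg 2: -107.21° → -170.03°, shortest Δλ = -62.82° (west) — does not cross 180°.
Leg 3: -170.03° → -57.25°, shortest Δλ = 112.78° (east) — does not cross 180°.
Leg 4: -57.25° → +28.54°, shortest Δλ = 85.79° (east) — does not cross 180°.
Total crossings: 0.

0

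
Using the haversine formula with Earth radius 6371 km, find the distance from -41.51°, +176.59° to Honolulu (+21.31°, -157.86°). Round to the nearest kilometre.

Δλ = -157.86 − 176.59 = -334.45°; wrapped into (−180°, 180°]: 25.55°.
Δφ = 21.31 − -41.51 = 62.82°.
a = sin²(Δφ/2) + cos φ₁ · cos φ₂ · sin²(Δλ/2) = 0.305718.
c = 2·atan2(√a, √(1−a)) = 1.17172 rad → d = 6371·c ≈ 7465.05 km.

7465 km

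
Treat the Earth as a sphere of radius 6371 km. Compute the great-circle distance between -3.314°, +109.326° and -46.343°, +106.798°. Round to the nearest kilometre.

Δλ = 106.798 − 109.326 = -2.528°.
Δφ = -46.343 − -3.314 = -43.029°.
a = sin²(Δφ/2) + cos φ₁ · cos φ₂ · sin²(Δλ/2) = 0.134831.
c = 2·atan2(√a, √(1−a)) = 0.75198 rad → d = 6371·c ≈ 4790.87 km.

4791 km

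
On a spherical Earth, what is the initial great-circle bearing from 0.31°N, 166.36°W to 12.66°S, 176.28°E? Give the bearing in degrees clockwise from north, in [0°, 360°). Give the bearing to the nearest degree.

Δλ = 176.28 − -166.36 = 342.64°; wrapped into (−180°, 180°]: -17.36°.
θ = atan2( sin Δλ · cos φ₂ , cos φ₁ · sin φ₂ − sin φ₁ · cos φ₂ · cos Δλ )
  = atan2(-0.29112, -0.22420) = -127.601° → normalised to [0°, 360°): 232.399°.

232°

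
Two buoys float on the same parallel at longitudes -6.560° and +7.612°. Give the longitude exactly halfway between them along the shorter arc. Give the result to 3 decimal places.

+0.526°

Signed shortest Δλ from -6.560° to +7.612° is +14.172°.
Midpoint longitude = -6.560° + (+14.172°)/2 = -6.560° + 7.086° = +0.526°.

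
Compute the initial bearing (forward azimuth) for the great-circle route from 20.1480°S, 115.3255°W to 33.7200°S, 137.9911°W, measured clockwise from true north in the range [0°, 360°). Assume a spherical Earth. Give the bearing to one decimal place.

Δλ = -137.9911 − -115.3255 = -22.6656°.
θ = atan2( sin Δλ · cos φ₂ , cos φ₁ · sin φ₂ − sin φ₁ · cos φ₂ · cos Δλ )
  = atan2(-0.32052, -0.25679) = -128.701° → normalised to [0°, 360°): 231.299°.

231.3°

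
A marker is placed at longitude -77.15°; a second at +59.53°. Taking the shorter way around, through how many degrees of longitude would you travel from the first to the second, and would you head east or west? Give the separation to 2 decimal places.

Raw difference: 59.53 − -77.15 = 136.68°.
Normalise into (−180°, 180°]: 136.68° stays 136.68°.
Positive ⇒ the second point lies to the east; separation 136.68°.

136.68° east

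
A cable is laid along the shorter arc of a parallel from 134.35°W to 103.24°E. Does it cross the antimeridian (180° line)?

Yes

Naïve |103.24 − -134.35| = 237.59° > 180°, so the shorter arc goes the other way round — across 180°.
Signed shortest Δλ = ((103.24 − -134.35 + 180) mod 360) − 180 = -122.41°.
Going west by 122.41° from -134.35° passes through 180° before reaching +103.24°.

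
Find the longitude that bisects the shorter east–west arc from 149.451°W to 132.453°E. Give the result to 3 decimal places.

171.501°E

Signed shortest Δλ from -149.451° to +132.453° is -78.096°.
Midpoint longitude = -149.451° + (-78.096°)/2 = -149.451° − 39.048° = -188.499°.
Normalise into (−180°, 180°]: +171.501°.
(The naïve average (-149.451 + +132.453)/2 = -8.499° is on the wrong side of the globe.)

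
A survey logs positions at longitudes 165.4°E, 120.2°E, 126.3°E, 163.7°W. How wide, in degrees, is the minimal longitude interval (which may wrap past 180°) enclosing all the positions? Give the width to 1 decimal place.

76.1°

Sort the longitudes: -163.7°, +120.2°, +126.3°, +165.4°.
Eastward gaps between consecutive values (wrapping around): 283.9°, 6.1°, 39.1°, 30.9°.
Largest gap = 283.9° ⇒ minimal covering band is its complement: 360° − 283.9° = 76.1°.
Band runs from +120.2° eastward to -163.7°, crossing the antimeridian.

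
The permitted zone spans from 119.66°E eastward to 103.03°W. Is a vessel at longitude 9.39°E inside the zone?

No

Band width going east from +119.66° to -103.03°: ((-103.03 − 119.66) mod 360) = 137.31°.
Offset of +9.39° east of the west edge: ((9.39 − 119.66) mod 360) = 249.73°.
249.73° > 137.31° ⇒ outside.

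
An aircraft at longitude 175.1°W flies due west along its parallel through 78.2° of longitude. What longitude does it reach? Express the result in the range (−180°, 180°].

Start at -175.1°; shift −78.2° → -253.3°.
-253.3° lies outside (−180°, 180°]; add 360° → +106.7°.

106.7°E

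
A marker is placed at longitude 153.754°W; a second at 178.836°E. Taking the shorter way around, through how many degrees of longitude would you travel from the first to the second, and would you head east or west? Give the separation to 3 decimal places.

Raw difference: 178.836 − -153.754 = 332.59°.
Normalise into (−180°, 180°]: 332.59° − 360° = -27.41°.
Negative ⇒ the second point lies to the west; separation 27.410°.

27.410° west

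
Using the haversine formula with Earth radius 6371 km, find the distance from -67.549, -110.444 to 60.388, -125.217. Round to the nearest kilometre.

Δλ = -125.217 − -110.444 = -14.773°.
Δφ = 60.388 − -67.549 = 127.937°.
a = sin²(Δφ/2) + cos φ₁ · cos φ₂ · sin²(Δλ/2) = 0.810516.
c = 2·atan2(√a, √(1−a)) = 2.24086 rad → d = 6371·c ≈ 14276.49 km.

14276 km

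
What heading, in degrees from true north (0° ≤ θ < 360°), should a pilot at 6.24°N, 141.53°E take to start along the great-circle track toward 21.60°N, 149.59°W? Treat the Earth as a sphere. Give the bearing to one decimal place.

69.2°

Δλ = -149.59 − 141.53 = -291.12°; wrapped into (−180°, 180°]: 68.88°.
θ = atan2( sin Δλ · cos φ₂ , cos φ₁ · sin φ₂ − sin φ₁ · cos φ₂ · cos Δλ )
  = atan2(0.86732, 0.32953) = 69.196° → normalised to [0°, 360°): 69.196°.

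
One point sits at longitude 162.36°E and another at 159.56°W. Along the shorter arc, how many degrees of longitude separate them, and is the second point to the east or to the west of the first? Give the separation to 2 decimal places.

38.08° east

Raw difference: -159.56 − 162.36 = -321.92°.
Normalise into (−180°, 180°]: -321.92° + 360° = 38.08°.
Positive ⇒ the second point lies to the east; separation 38.08°.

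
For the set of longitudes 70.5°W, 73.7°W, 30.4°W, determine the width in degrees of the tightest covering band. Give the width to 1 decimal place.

43.3°

Sort the longitudes: -73.7°, -70.5°, -30.4°.
Eastward gaps between consecutive values (wrapping around): 3.2°, 40.1°, 316.7°.
Largest gap = 316.7° ⇒ minimal covering band is its complement: 360° − 316.7° = 43.3°.
Band runs from -73.7° eastward to -30.4°.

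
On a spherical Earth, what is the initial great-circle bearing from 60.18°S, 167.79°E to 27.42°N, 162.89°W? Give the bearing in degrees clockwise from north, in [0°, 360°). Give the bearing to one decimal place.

25.8°

Δλ = -162.89 − 167.79 = -330.68°; wrapped into (−180°, 180°]: 29.32°.
θ = atan2( sin Δλ · cos φ₂ , cos φ₁ · sin φ₂ − sin φ₁ · cos φ₂ · cos Δλ )
  = atan2(0.43467, 0.90047) = 25.767° → normalised to [0°, 360°): 25.767°.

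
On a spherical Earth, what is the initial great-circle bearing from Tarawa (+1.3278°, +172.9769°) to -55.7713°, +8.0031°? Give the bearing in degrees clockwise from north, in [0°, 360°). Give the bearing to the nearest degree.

Δλ = 8.0031 − 172.9769 = -164.9738°.
θ = atan2( sin Δλ · cos φ₂ , cos φ₁ · sin φ₂ − sin φ₁ · cos φ₂ · cos Δλ )
  = atan2(-0.14583, -0.81399) = -169.843° → normalised to [0°, 360°): 190.157°.

190°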